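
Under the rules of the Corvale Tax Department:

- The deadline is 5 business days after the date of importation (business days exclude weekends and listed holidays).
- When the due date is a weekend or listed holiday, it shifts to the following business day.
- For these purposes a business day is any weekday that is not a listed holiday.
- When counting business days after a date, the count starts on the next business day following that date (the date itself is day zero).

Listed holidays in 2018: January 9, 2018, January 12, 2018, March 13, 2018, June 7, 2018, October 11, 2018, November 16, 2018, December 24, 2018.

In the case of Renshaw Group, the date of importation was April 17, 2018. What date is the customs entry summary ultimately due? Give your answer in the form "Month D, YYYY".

5 business days after April 17, 2018, excluding weekends and holidays, is April 24, 2018.
Since April 24, 2018 is a Tuesday and not a holiday, the date is unchanged.
Deadline: April 24, 2018.

April 24, 2018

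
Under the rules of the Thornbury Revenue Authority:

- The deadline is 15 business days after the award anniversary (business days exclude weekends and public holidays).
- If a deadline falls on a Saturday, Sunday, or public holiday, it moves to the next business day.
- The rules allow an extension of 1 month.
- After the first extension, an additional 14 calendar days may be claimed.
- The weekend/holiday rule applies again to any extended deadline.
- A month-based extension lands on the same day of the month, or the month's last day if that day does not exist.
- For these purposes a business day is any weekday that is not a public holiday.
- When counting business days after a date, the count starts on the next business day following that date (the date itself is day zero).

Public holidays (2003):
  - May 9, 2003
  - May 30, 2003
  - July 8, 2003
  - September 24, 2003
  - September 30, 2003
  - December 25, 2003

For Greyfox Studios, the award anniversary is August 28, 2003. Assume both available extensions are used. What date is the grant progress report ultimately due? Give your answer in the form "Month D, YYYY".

15 business days after August 28, 2003, excluding weekends and holidays, is September 18, 2003.
September 18, 2003 (Thursday) is already a business day.
Applying the 1 month extension: 1 month after September 18, 2003 is October 18, 2003.
October 18, 2003 is a Saturday; the next business day is October 20, 2003 (Monday).
The 14-calendar-day extension moves the deadline from October 20, 2003 to November 3, 2003.
November 3, 2003 (Monday) is already a business day.
Deadline: November 3, 2003.

November 3, 2003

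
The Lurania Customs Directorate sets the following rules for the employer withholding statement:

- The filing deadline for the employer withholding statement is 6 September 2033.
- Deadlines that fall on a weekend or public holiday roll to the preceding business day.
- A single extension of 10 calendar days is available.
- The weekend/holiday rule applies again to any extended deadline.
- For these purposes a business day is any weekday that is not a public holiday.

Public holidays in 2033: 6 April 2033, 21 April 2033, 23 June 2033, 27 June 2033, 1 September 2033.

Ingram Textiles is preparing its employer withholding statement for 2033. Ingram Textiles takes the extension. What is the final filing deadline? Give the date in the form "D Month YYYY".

16 September 2033

The stated deadline is 6 September 2033.
6 September 2033 falls on a Tuesday, which is a business day, so no adjustment is needed.
The 10-calendar-day extension moves the deadline from 6 September 2033 to 16 September 2033.
16 September 2033 falls on a Friday, which is a business day, so no adjustment is needed.
So the filing is due 16 September 2033.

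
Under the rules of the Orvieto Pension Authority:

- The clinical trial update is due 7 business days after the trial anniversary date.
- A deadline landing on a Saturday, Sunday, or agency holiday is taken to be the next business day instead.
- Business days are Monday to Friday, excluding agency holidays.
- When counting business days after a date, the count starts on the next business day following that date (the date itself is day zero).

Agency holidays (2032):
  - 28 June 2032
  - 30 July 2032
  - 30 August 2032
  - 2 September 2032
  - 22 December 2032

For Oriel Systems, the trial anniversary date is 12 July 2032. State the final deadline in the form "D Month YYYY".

21 July 2032

7 business days after 12 July 2032, excluding weekends and holidays, is 21 July 2032.
21 July 2032 is a Wednesday and not a listed holiday, so it stands.
So the filing is due 21 July 2032.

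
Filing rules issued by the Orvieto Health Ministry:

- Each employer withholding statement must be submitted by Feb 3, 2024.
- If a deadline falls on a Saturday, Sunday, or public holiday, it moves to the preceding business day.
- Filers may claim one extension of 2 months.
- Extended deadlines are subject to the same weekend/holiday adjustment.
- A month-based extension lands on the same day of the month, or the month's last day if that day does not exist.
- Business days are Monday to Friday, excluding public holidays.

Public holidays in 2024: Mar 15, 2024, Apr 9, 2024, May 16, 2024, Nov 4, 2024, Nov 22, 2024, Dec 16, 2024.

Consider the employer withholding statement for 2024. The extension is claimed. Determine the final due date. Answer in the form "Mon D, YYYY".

Start from the fixed due date, Feb 3, 2024.
Because Feb 3, 2024 is a Saturday, the deadline becomes Feb 2, 2024 (Friday).
Add 2 months to Feb 2, 2024: Apr 2, 2024.
Since Apr 2, 2024 is a Tuesday and not a holiday, the date is unchanged.
So the filing is due Apr 2, 2024.

Apr 2, 2024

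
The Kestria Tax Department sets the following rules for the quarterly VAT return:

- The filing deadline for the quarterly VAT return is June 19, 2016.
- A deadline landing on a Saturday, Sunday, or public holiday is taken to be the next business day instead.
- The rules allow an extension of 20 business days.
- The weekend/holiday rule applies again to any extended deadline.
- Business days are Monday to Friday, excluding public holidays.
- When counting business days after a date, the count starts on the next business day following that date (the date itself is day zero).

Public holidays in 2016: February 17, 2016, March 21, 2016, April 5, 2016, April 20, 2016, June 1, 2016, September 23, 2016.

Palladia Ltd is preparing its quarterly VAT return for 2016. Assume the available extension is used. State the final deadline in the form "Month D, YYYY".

July 18, 2016

The stated deadline is June 19, 2016.
June 19, 2016 is a Sunday; the next business day is June 20, 2016 (Monday).
Applying the 20-business-day extension: 20 business days after June 20, 2016 is July 18, 2016.
Since July 18, 2016 is a Monday and not a holiday, the date is unchanged.
So the filing is due July 18, 2016.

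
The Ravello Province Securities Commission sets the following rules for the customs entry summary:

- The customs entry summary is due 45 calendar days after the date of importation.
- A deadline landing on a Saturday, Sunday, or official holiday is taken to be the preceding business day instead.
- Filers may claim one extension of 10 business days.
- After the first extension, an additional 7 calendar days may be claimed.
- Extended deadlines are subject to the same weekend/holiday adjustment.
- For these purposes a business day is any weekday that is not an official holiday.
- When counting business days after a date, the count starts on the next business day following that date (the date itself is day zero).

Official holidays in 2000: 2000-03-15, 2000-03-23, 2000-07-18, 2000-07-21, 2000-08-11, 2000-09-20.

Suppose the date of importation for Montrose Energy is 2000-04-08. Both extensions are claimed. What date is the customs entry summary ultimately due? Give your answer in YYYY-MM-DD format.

2000-06-13

Adding 45 calendar days to 2000-04-08 gives 2000-05-23.
Since 2000-05-23 is a Tuesday and not a holiday, the date is unchanged.
Applying the 10-business-day extension: 10 business days after 2000-05-23 is 2000-06-06.
Since 2000-06-06 is a Tuesday and not a holiday, the date is unchanged.
With the 7-day extension, 2000-06-06 becomes 2000-06-13.
Since 2000-06-13 is a Tuesday and not a holiday, the date is unchanged.
Final deadline: 2000-06-13.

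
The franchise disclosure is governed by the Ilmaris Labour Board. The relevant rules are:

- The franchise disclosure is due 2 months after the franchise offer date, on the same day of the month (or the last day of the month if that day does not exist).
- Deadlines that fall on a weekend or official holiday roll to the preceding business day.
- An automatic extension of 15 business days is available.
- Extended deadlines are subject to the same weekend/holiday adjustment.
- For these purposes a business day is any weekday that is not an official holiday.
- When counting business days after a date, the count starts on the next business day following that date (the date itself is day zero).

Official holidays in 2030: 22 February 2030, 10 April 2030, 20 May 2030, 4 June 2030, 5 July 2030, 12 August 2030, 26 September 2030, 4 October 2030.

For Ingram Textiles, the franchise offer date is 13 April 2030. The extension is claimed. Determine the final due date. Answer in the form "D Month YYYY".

2 months after 13 April 2030, on the same day of the month, is 13 June 2030.
13 June 2030 falls on a Thursday, which is a business day, so no adjustment is needed.
The 15-business-day extension runs from 13 June 2030 to 4 July 2030.
4 July 2030 falls on a Thursday, which is a business day, so no adjustment is needed.
So the filing is due 4 July 2030.

4 July 2030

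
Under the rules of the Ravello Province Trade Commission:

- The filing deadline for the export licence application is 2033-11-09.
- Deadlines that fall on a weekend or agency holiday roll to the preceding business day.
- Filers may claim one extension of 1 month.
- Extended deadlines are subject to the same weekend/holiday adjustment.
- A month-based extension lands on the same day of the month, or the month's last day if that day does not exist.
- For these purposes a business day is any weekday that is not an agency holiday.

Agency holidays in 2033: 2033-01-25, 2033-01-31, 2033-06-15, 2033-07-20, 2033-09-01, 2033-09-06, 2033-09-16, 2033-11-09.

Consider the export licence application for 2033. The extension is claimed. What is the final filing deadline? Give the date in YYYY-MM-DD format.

2033-12-08

The statutory due date is 2033-11-09.
2033-11-09 is a listed holiday; the preceding business day is 2033-11-08 (Tuesday).
Applying the 1 month extension: 1 month after 2033-11-08 is 2033-12-08.
2033-12-08 falls on a Thursday, which is a business day, so no adjustment is needed.
Deadline: 2033-12-08.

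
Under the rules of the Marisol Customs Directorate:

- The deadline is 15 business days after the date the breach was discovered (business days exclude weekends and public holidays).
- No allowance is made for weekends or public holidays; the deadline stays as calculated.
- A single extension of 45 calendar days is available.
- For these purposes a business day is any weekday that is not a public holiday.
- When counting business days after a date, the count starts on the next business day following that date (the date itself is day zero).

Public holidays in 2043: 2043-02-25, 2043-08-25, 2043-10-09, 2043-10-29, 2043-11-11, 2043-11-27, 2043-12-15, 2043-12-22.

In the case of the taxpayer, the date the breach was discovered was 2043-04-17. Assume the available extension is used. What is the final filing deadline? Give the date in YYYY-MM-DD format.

2043-06-22

Counting 15 business days after 2043-04-17 (skipping weekends and listed holidays) reaches 2043-05-08.
2043-05-08 falls on a Friday. The rules make no weekend/holiday allowance, so it remains 2043-05-08.
Add the 45 calendar-day extension to 2043-05-08: 2043-06-22.
2043-06-22 falls on a Monday. The rules make no weekend/holiday allowance, so it remains 2043-06-22.
The final due date is 2043-06-22.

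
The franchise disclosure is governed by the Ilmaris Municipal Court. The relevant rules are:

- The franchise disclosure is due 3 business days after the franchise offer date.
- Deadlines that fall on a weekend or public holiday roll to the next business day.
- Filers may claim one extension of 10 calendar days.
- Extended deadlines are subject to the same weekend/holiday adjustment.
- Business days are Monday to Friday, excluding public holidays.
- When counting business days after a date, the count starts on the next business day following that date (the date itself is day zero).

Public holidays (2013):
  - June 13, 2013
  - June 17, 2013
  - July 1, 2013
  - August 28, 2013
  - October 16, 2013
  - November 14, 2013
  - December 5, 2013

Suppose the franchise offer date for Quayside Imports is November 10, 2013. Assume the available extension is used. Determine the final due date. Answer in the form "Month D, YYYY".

Counting 3 business days after November 10, 2013 (skipping weekends and listed holidays) reaches November 13, 2013.
November 13, 2013 falls on a Wednesday, which is a business day, so no adjustment is needed.
Applying the 10-calendar-day extension: November 13, 2013 + 10 days = November 23, 2013.
November 23, 2013 falls on a Saturday. Rolling to the next business day gives November 25, 2013, a Monday.
The final due date is November 25, 2013.

November 25, 2013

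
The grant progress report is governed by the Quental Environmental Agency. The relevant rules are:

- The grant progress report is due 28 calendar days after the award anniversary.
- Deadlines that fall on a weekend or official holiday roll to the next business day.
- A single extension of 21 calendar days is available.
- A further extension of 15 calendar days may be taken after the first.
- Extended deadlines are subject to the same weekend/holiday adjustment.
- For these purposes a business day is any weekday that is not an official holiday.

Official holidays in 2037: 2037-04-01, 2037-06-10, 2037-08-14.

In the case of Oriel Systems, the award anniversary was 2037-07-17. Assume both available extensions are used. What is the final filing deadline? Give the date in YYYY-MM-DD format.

2037-09-22

Adding 28 calendar days to 2037-07-17 gives 2037-08-14.
Because 2037-08-14 is a listed holiday, the deadline becomes 2037-08-17 (Monday).
Applying the 21-calendar-day extension: 2037-08-17 + 21 days = 2037-09-07.
2037-09-07 (Monday) is already a business day.
With the 15-day extension, 2037-09-07 becomes 2037-09-22.
Since 2037-09-22 is a Tuesday and not a holiday, the date is unchanged.
The final due date is 2037-09-22.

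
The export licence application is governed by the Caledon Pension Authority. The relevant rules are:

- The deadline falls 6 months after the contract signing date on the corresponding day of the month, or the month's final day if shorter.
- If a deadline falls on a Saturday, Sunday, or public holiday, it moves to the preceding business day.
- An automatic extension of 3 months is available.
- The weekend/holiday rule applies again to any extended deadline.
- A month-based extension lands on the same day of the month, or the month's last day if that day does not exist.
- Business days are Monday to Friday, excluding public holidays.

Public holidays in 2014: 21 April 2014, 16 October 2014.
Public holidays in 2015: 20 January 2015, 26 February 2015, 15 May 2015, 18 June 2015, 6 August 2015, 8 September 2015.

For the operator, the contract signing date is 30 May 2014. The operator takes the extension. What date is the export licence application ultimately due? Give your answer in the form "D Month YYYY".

Moving 6 months forward from 30 May 2014 on the corresponding day gives 30 November 2014.
30 November 2014 is a Sunday; the preceding business day is 28 November 2014 (Friday).
The 3 months extension carries 28 November 2014 to 28 February 2015.
28 February 2015 is a Saturday; the preceding business day is 27 February 2015 (Friday).
Final deadline: 27 February 2015.

27 February 2015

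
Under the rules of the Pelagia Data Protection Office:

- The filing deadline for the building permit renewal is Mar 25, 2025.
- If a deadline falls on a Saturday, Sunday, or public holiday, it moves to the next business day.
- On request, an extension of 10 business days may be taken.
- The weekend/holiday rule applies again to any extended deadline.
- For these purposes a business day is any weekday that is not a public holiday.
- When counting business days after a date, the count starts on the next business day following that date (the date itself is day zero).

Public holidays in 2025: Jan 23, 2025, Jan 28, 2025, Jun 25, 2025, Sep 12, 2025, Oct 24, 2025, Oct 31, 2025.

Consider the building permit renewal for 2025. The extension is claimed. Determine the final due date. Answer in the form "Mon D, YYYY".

Apr 8, 2025

The statutory due date is Mar 25, 2025.
Mar 25, 2025 falls on a Tuesday, which is a business day, so no adjustment is needed.
Counting 10 further business days from Mar 25, 2025 reaches Apr 8, 2025.
Apr 8, 2025 is a Tuesday and not a listed holiday, so it stands.
The final due date is Apr 8, 2025.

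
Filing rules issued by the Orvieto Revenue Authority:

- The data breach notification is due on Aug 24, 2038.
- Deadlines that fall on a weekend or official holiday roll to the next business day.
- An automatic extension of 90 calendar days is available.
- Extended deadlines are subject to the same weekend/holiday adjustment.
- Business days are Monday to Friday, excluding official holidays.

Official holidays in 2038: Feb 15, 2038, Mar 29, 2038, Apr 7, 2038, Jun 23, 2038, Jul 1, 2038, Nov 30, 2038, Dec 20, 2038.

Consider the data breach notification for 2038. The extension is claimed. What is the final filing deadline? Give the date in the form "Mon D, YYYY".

The statutory due date is Aug 24, 2038.
Since Aug 24, 2038 is a Tuesday and not a holiday, the date is unchanged.
The 90-calendar-day extension moves the deadline from Aug 24, 2038 to Nov 22, 2038.
Nov 22, 2038 (Monday) is already a business day.
Deadline: Nov 22, 2038.

Nov 22, 2038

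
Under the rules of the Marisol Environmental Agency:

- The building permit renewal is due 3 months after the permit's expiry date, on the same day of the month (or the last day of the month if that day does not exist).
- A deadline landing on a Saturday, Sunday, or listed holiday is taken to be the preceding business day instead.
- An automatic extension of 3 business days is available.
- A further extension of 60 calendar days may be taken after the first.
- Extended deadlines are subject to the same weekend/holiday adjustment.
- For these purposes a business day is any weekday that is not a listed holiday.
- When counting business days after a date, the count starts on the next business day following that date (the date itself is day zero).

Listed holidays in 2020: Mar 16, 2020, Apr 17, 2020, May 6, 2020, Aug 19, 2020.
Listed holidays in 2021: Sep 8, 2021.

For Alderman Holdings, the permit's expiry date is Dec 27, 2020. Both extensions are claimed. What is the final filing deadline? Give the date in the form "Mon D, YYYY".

May 28, 2021

3 months from Dec 27, 2020 is Mar 27, 2021.
Mar 27, 2021 is a Saturday; the preceding business day is Mar 26, 2021 (Friday).
Counting 3 further business days from Mar 26, 2021 reaches Mar 31, 2021.
Mar 31, 2021 (Wednesday) is already a business day.
Add the 60 calendar-day extension to Mar 31, 2021: May 30, 2021.
Because May 30, 2021 is a Sunday, the deadline becomes May 28, 2021 (Friday).
The final due date is May 28, 2021.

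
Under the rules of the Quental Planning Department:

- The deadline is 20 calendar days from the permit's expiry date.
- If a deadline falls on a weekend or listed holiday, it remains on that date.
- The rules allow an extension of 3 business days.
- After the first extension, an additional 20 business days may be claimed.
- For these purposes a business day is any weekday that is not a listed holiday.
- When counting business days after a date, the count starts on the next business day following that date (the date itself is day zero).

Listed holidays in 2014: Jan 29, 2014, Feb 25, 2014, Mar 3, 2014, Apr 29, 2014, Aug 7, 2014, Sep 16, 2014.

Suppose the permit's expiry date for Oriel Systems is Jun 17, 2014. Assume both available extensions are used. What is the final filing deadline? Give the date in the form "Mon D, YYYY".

Aug 8, 2014

Adding 20 calendar days to Jun 17, 2014 gives Jul 7, 2014.
Jul 7, 2014 is a Monday; no weekend or holiday adjustment applies.
The 3-business-day extension runs from Jul 7, 2014 to Jul 10, 2014.
No adjustment is made for weekends or holidays, so Jul 10, 2014 stands.
Applying the 20-business-day extension: 20 business days after Jul 10, 2014 is Aug 8, 2014.
No adjustment is made for weekends or holidays, so Aug 8, 2014 stands.
Final deadline: Aug 8, 2014.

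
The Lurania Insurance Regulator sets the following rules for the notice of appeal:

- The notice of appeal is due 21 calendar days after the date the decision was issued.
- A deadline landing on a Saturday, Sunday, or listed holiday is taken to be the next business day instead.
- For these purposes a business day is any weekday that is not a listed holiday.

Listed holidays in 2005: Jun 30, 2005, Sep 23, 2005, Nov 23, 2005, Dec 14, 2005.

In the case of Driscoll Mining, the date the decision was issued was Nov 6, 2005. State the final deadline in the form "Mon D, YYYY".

Nov 28, 2005

21 calendar days after Nov 6, 2005 is Nov 27, 2005.
Nov 27, 2005 falls on a Sunday. Rolling to the next business day gives Nov 28, 2005, a Monday.
Deadline: Nov 28, 2005.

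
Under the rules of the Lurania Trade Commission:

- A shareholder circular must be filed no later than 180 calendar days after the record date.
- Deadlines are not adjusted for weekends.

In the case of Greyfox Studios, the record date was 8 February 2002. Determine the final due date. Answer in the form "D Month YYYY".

7 August 2002

From 8 February 2002, 180 calendar days later is 7 August 2002.
7 August 2002 is a Wednesday; no weekend or holiday adjustment applies.
Deadline: 7 August 2002.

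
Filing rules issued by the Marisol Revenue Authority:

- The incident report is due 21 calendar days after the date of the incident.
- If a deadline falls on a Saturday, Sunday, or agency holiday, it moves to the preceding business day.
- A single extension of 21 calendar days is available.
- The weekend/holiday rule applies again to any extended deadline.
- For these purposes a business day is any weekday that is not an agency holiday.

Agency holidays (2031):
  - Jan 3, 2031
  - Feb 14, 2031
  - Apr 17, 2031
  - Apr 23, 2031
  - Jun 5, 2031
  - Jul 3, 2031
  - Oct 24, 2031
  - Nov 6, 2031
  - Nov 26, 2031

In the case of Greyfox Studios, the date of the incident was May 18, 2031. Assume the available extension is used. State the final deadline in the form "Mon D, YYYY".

Jun 27, 2031

Trigger date May 18, 2031 + 21 calendar days = Jun 8, 2031.
Jun 8, 2031 is a Sunday; the preceding business day is Jun 6, 2031 (Friday).
The 21-calendar-day extension moves the deadline from Jun 6, 2031 to Jun 27, 2031.
Since Jun 27, 2031 is a Friday and not a holiday, the date is unchanged.
The final due date is Jun 27, 2031.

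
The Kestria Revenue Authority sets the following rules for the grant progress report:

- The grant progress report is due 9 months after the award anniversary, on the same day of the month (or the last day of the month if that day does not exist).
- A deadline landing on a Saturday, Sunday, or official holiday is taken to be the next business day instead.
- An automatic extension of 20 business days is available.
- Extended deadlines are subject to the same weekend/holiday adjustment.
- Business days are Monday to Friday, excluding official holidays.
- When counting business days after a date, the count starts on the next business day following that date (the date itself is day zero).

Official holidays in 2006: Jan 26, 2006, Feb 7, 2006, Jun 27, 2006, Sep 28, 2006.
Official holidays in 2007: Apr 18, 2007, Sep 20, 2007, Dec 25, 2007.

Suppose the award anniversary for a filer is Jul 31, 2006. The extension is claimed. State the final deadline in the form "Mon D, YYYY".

May 28, 2007

9 months after Jul 31, 2006, on the same day of the month, is Apr 30, 2007 (day 31 does not exist in April, so the month's last day is used).
Apr 30, 2007 (Monday) is already a business day.
Counting 20 further business days from Apr 30, 2007 reaches May 28, 2007.
May 28, 2007 is a Monday and not a listed holiday, so it stands.
Deadline: May 28, 2007.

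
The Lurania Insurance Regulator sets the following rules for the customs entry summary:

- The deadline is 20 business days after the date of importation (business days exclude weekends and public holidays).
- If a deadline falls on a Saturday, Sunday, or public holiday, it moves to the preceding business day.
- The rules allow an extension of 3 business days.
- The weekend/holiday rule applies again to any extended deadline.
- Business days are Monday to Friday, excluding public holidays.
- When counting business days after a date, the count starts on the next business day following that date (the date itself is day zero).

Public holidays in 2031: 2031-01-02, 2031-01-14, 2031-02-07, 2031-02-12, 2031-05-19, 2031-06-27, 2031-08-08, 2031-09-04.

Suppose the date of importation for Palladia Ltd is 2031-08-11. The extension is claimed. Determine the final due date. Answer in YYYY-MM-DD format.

2031-09-12

20 business days after 2031-08-11, excluding weekends and holidays, is 2031-09-09.
Since 2031-09-09 is a Tuesday and not a holiday, the date is unchanged.
The 3-business-day extension runs from 2031-09-09 to 2031-09-12.
2031-09-12 (Friday) is already a business day.
Final deadline: 2031-09-12.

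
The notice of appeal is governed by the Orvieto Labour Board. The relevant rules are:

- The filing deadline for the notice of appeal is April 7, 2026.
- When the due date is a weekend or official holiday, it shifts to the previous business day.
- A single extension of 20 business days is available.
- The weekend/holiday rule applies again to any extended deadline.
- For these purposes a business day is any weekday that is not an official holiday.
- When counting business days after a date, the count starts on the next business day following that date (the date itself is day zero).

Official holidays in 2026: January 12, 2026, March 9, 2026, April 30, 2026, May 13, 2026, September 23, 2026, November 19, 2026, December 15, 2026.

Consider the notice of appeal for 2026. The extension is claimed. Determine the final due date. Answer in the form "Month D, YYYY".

May 6, 2026

The statutory due date is April 7, 2026.
Since April 7, 2026 is a Tuesday and not a holiday, the date is unchanged.
Counting 20 further business days from April 7, 2026 reaches May 6, 2026.
Since May 6, 2026 is a Wednesday and not a holiday, the date is unchanged.
Deadline: May 6, 2026.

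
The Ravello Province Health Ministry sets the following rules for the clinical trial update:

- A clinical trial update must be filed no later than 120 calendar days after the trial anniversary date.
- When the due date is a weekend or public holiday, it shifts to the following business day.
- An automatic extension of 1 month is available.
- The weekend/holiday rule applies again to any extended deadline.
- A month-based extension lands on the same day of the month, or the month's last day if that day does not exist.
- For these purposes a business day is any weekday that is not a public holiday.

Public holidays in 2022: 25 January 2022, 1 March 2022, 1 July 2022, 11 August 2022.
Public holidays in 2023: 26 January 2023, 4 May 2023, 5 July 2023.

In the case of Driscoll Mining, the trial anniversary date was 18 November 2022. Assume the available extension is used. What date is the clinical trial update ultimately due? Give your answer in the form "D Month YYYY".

Trigger date 18 November 2022 + 120 calendar days = 18 March 2023.
18 March 2023 is a Saturday; the next business day is 20 March 2023 (Monday).
The 1 month extension carries 20 March 2023 to 20 April 2023.
20 April 2023 is a Thursday and not a listed holiday, so it stands.
So the filing is due 20 April 2023.

20 April 2023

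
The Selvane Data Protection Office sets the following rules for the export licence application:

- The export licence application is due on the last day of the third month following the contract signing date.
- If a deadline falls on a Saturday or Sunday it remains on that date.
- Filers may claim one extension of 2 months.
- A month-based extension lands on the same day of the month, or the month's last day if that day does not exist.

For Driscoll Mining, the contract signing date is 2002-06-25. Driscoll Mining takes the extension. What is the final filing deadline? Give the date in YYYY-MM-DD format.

2002-11-30

3 months after 2002-06-25 is September 2002; that month ends on 2002-09-30.
2002-09-30 falls on a Monday. The rules make no weekend/holiday allowance, so it remains 2002-09-30.
Add 2 months to 2002-09-30: 2002-11-30.
2002-11-30 is a Saturday; no weekend or holiday adjustment applies.
Deadline: 2002-11-30.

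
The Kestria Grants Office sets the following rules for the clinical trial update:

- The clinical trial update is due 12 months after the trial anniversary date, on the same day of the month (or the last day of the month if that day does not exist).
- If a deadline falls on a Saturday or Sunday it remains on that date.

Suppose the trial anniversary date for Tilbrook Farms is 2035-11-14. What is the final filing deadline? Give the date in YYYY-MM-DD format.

2036-11-14

Moving 12 months forward from 2035-11-14 on the corresponding day gives 2036-11-14.
No adjustment is made for weekends or holidays, so 2036-11-14 stands.
The final due date is 2036-11-14.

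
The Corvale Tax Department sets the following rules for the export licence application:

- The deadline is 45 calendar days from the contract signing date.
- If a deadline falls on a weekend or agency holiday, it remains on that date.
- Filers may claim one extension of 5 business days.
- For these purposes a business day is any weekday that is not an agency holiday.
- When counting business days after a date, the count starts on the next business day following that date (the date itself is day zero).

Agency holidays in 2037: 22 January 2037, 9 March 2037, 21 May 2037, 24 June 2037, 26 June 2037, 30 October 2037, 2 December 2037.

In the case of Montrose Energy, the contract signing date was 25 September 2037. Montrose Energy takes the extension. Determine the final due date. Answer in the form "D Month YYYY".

16 November 2037

From 25 September 2037, 45 calendar days later is 9 November 2037.
9 November 2037 is a Monday; no weekend or holiday adjustment applies.
Applying the 5-business-day extension: 5 business days after 9 November 2037 is 16 November 2037.
No adjustment is made for weekends or holidays, so 16 November 2037 stands.
The final due date is 16 November 2037.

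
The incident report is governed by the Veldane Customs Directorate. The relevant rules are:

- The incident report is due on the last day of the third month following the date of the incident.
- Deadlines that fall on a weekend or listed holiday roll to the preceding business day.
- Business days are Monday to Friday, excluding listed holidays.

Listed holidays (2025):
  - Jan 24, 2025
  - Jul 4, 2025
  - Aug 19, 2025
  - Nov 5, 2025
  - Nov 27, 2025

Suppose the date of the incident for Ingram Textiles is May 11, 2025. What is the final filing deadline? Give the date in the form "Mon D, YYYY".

Aug 29, 2025

3 months after May 11, 2025 falls in August 2025; the last day of that month is Aug 31, 2025.
Because Aug 31, 2025 is a Sunday, the deadline becomes Aug 29, 2025 (Friday).
The final due date is Aug 29, 2025.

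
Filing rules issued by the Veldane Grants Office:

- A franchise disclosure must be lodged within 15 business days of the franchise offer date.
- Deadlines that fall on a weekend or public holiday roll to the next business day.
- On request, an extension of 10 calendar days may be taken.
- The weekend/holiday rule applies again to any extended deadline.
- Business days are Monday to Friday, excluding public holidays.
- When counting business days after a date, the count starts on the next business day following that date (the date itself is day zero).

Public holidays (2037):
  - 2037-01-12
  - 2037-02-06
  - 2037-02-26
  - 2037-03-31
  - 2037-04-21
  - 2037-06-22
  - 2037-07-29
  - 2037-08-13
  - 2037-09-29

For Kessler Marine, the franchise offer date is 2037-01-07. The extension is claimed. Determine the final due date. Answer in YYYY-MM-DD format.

Counting 15 business days after 2037-01-07 (skipping weekends and listed holidays) reaches 2037-01-29.
2037-01-29 (Thursday) is already a business day.
With the 10-day extension, 2037-01-29 becomes 2037-02-08.
Because 2037-02-08 is a Sunday, the deadline becomes 2037-02-09 (Monday).
The final due date is 2037-02-09.

2037-02-09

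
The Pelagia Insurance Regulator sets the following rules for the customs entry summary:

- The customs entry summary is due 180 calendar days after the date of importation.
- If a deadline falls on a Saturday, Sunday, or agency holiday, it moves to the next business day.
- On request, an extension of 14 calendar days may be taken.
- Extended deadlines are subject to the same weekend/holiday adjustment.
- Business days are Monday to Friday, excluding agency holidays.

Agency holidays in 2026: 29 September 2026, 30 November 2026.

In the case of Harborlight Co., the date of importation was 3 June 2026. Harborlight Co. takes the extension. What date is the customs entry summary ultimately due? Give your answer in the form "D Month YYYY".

15 December 2026

Adding 180 calendar days to 3 June 2026 gives 30 November 2026.
30 November 2026 is a listed holiday, so it moves to the next business day, 1 December 2026 (Tuesday).
Add the 14 calendar-day extension to 1 December 2026: 15 December 2026.
15 December 2026 (Tuesday) is already a business day.
Final deadline: 15 December 2026.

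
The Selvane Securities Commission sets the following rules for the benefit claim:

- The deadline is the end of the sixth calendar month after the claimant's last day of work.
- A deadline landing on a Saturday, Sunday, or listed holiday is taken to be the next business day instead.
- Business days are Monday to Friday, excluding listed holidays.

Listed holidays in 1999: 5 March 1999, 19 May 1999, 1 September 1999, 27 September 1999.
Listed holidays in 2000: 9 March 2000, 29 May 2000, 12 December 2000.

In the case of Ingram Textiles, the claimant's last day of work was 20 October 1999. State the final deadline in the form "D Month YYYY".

The sixth month after 20 October 1999 is April 2000, whose last day is 30 April 2000.
30 April 2000 is a Sunday; the next business day is 1 May 2000 (Monday).
So the filing is due 1 May 2000.

1 May 2000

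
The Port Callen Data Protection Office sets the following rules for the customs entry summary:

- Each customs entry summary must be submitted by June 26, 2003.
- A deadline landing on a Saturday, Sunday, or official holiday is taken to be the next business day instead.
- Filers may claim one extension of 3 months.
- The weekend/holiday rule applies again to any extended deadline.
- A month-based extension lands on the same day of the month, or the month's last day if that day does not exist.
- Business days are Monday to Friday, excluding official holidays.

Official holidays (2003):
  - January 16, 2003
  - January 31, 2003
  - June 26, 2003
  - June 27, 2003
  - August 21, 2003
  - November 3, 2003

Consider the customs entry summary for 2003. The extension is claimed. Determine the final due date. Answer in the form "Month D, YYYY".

The statutory due date is June 26, 2003.
Because June 26, 2003 is a listed holiday, the deadline becomes June 30, 2003 (Monday).
Applying the 3 months extension: 3 months after June 30, 2003 is September 30, 2003.
Since September 30, 2003 is a Tuesday and not a holiday, the date is unchanged.
Deadline: September 30, 2003.

September 30, 2003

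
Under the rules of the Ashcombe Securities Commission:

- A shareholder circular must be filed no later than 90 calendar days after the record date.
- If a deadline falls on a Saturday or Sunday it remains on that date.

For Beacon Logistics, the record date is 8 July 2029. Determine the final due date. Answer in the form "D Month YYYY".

Adding 90 calendar days to 8 July 2029 gives 6 October 2029.
6 October 2029 falls on a Saturday. The rules make no weekend/holiday allowance, so it remains 6 October 2029.
So the filing is due 6 October 2029.

6 October 2029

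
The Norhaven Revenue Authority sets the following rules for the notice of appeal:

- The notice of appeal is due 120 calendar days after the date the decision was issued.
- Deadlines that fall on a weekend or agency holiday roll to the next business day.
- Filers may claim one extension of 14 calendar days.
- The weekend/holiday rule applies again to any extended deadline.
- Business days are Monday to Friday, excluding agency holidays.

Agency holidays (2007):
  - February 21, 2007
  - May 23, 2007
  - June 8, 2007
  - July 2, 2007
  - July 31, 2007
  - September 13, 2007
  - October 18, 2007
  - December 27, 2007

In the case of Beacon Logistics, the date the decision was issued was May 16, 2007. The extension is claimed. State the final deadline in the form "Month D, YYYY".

Trigger date May 16, 2007 + 120 calendar days = September 13, 2007.
September 13, 2007 is a listed holiday, so it moves to the next business day, September 14, 2007 (Friday).
Add the 14 calendar-day extension to September 14, 2007: September 28, 2007.
September 28, 2007 falls on a Friday, which is a business day, so no adjustment is needed.
So the filing is due September 28, 2007.

September 28, 2007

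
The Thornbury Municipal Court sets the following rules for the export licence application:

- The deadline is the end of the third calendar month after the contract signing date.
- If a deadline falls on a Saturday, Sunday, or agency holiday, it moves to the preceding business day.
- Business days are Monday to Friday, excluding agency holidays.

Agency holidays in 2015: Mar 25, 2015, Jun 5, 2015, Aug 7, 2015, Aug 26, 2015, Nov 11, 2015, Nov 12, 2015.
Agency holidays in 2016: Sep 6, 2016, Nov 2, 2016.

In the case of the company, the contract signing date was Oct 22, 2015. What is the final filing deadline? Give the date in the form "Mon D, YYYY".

Jan 29, 2016

The third month after Oct 22, 2015 is January 2016, whose last day is Jan 31, 2016.
Jan 31, 2016 is a Sunday; the preceding business day is Jan 29, 2016 (Friday).
So the filing is due Jan 29, 2016.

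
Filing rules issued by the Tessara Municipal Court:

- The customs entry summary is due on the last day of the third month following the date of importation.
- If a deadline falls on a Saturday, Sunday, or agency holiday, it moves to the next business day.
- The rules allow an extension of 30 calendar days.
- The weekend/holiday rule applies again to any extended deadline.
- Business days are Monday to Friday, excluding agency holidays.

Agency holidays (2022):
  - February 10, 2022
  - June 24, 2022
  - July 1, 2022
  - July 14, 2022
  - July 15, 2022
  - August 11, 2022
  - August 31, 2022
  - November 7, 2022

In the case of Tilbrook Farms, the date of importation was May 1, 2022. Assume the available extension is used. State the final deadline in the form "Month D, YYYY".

October 3, 2022

The third month after May 1, 2022 is August 2022, whose last day is August 31, 2022.
August 31, 2022 is a listed holiday; the next business day is September 1, 2022 (Thursday).
With the 30-day extension, September 1, 2022 becomes October 1, 2022.
October 1, 2022 falls on a Saturday. Rolling to the next business day gives October 3, 2022, a Monday.
The final due date is October 3, 2022.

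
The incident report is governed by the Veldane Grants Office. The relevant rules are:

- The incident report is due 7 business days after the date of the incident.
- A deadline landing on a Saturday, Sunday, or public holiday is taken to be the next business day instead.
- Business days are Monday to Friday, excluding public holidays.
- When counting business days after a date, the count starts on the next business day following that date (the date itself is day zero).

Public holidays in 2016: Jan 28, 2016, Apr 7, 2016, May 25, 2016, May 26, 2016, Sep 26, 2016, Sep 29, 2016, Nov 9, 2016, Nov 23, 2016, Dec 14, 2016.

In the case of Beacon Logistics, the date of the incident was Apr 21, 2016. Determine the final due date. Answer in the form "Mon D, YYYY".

May 2, 2016

Starting the day after Apr 21, 2016 and counting 7 business days lands on May 2, 2016.
May 2, 2016 (Monday) is already a business day.
Final deadline: May 2, 2016.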